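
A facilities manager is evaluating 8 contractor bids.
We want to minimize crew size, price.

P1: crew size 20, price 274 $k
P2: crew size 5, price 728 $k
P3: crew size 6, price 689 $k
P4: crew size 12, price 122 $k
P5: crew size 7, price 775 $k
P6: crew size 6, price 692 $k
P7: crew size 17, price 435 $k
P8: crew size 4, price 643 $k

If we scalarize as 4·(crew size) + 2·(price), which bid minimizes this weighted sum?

P4

P1: 4·20 + 2·274 = 628
P2: 4·5 + 2·728 = 1476
P3: 4·6 + 2·689 = 1402
P4: 4·12 + 2·122 = 292
P5: 4·7 + 2·775 = 1578
P6: 4·6 + 2·692 = 1408
P7: 4·17 + 2·435 = 938
P8: 4·4 + 2·643 = 1302
Lowest: P4 at 292.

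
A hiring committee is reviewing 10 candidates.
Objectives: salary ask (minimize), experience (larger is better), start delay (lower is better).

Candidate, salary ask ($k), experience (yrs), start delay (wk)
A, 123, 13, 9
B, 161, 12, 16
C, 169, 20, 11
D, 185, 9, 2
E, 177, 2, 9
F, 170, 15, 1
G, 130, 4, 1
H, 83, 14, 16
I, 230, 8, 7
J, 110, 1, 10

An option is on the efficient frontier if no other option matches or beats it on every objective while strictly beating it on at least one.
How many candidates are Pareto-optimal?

6

A: not dominated.
B: dominated by A (salary ask 123≤161, experience 13≥12, start delay 9≤16).
C: not dominated (best experience).
D: dominated by F (salary ask 170≤185, experience 15≥9, start delay 1≤2).
E: dominated by A (salary ask 123≤177, experience 13≥2, start delay 9≤9).
F: not dominated.
G: not dominated.
H: not dominated (best salary ask).
I: dominated by D (salary ask 185≤230, experience 9≥8, start delay 2≤7).
J: not dominated.
Pareto-optimal: A, C, F, G, H, J → 6.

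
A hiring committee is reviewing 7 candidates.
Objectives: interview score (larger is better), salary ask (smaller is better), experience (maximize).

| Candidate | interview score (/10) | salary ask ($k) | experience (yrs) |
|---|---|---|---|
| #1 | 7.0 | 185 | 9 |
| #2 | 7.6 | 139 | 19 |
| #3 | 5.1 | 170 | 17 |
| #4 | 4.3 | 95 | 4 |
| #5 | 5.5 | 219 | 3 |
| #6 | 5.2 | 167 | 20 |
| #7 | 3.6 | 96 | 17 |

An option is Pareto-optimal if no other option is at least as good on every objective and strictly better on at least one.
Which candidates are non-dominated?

#1: dominated by #2 (interview score 7.6≥7.0, salary ask 139≤185, experience 19≥9).
#2: not dominated (best interview score).
#3: dominated by #2 (interview score 7.6≥5.1, salary ask 139≤170, experience 19≥17).
#4: not dominated (best salary ask).
#5: dominated by #1 (interview score 7.0≥5.5, salary ask 185≤219, experience 9≥3).
#6: not dominated (best experience).
#7: not dominated.

#2, #4, #6, #7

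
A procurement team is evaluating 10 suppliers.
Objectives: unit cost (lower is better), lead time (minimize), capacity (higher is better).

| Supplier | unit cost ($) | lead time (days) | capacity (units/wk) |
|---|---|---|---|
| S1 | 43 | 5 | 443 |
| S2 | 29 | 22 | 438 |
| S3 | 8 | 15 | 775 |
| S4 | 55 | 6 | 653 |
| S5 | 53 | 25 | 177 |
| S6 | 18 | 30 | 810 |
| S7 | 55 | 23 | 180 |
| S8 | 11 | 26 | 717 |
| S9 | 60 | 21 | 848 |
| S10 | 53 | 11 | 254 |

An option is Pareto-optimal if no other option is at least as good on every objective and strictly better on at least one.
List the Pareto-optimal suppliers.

S1, S3, S4, S6, S9

S1: not dominated (best lead time).
S2: dominated by S3 (unit cost 8≤29, lead time 15≤22, capacity 775≥438).
S3: not dominated (best unit cost).
S4: not dominated.
S5: dominated by S1 (unit cost 43≤53, lead time 5≤25, capacity 443≥177).
S6: not dominated.
S7: dominated by S1 (unit cost 43≤55, lead time 5≤23, capacity 443≥180).
S8: dominated by S3 (unit cost 8≤11, lead time 15≤26, capacity 775≥717).
S9: not dominated (best capacity).
S10: dominated by S1 (unit cost 43≤53, lead time 5≤11, capacity 443≥254).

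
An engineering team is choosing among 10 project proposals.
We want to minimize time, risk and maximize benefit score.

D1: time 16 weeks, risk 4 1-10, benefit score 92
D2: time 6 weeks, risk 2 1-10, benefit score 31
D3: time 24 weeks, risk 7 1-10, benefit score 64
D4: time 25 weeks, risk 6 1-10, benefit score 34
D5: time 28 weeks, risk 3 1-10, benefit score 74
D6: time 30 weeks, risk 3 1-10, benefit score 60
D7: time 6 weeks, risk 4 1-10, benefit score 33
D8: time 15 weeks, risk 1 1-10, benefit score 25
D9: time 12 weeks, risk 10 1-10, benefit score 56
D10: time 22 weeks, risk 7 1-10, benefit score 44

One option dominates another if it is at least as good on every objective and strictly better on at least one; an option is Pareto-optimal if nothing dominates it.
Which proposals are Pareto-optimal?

D1, D2, D5, D7, D8, D9

D1: not dominated (best benefit score).
D2: not dominated.
D3: dominated by D1 (time 16≤24, risk 4≤7, benefit score 92≥64).
D4: dominated by D1 (time 16≤25, risk 4≤6, benefit score 92≥34).
D5: not dominated.
D6: dominated by D5 (time 28≤30, risk 3≤3, benefit score 74≥60).
D7: not dominated.
D8: not dominated (best risk).
D9: not dominated.
D10: dominated by D1 (time 16≤22, risk 4≤7, benefit score 92≥44).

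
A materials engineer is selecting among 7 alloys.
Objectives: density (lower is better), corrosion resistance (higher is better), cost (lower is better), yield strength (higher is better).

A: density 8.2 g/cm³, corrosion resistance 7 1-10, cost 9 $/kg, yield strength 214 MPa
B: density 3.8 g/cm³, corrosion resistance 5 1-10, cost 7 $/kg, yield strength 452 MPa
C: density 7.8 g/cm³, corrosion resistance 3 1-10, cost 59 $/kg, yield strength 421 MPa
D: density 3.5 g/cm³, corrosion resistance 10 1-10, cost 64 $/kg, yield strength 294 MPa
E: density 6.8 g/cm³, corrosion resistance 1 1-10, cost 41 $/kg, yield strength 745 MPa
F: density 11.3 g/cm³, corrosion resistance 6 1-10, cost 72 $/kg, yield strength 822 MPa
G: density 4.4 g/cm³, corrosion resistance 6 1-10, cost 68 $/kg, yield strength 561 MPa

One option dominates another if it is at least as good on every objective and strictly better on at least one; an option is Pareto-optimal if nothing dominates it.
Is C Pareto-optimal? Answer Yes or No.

B vs C: density 3.8≤7.8, corrosion resistance 5≥3, cost 7≤59, yield strength 452≥421 — B is at least as good on every objective and strictly better on at least one, so B dominates C.

No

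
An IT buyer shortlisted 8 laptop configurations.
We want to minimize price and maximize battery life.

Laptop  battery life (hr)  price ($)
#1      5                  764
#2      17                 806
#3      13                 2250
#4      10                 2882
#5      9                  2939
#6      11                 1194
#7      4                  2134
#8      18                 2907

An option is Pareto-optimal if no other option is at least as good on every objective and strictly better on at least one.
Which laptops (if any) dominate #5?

#2, #3, #4, #6, #8

#2: battery life 17≥9, price 806≤2939 — dominates #5.
#3: battery life 13≥9, price 2250≤2939 — dominates #5.
#4: battery life 10≥9, price 2882≤2939 — dominates #5.
#6: battery life 11≥9, price 1194≤2939 — dominates #5.
#8: battery life 18≥9, price 2907≤2939 — dominates #5.
Others (#1, #7) are each worse than #5 on at least one objective.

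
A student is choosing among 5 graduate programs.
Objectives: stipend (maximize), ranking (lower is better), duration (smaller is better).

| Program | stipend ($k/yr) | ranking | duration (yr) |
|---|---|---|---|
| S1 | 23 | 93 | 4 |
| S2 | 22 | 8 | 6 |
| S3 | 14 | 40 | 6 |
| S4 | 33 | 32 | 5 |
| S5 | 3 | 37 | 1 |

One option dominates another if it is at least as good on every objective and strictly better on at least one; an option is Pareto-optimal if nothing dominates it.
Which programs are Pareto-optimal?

S1: not dominated.
S2: not dominated (best ranking).
S3: dominated by S2 (stipend 22≥14, ranking 8≤40, duration 6≤6).
S4: not dominated (best stipend).
S5: not dominated (best duration).

S1, S2, S4, S5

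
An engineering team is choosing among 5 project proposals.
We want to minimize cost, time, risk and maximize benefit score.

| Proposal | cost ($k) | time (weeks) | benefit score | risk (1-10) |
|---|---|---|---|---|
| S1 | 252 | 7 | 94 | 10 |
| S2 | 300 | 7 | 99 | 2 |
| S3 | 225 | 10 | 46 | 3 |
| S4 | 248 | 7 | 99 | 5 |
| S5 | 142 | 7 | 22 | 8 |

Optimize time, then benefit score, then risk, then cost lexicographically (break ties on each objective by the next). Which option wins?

First minimize time: best is 7, kept {S1, S2, S4, S5}.
Then maximize benefit score: best is 99, kept {S2, S4}.
Then minimize risk: best is 2, kept {S2}.

S2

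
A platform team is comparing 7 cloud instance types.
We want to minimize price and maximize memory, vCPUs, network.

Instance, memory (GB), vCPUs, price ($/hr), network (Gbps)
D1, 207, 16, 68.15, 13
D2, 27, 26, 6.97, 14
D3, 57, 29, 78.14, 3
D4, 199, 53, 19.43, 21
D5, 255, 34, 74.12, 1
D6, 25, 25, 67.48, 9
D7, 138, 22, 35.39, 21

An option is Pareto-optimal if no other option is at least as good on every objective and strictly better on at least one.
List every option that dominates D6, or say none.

D2: memory 27≥25, vCPUs 26≥25, price 6.97≤67.48, network 14≥9 — dominates D6.
D4: memory 199≥25, vCPUs 53≥25, price 19.43≤67.48, network 21≥9 — dominates D6.
Others (D1, D3, D5, D7) are each worse than D6 on at least one objective.

D2, D4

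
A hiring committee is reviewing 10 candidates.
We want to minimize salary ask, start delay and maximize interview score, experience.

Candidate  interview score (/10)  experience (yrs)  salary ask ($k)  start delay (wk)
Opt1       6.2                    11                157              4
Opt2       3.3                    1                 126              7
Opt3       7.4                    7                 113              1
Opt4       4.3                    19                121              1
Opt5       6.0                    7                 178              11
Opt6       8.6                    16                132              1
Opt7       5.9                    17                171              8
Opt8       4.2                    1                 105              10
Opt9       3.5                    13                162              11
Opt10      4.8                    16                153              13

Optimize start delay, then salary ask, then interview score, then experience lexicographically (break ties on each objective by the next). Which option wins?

First minimize start delay: best is 1, kept {Opt3, Opt4, Opt6}.
Then minimize salary ask: best is 113, kept {Opt3}.

Opt3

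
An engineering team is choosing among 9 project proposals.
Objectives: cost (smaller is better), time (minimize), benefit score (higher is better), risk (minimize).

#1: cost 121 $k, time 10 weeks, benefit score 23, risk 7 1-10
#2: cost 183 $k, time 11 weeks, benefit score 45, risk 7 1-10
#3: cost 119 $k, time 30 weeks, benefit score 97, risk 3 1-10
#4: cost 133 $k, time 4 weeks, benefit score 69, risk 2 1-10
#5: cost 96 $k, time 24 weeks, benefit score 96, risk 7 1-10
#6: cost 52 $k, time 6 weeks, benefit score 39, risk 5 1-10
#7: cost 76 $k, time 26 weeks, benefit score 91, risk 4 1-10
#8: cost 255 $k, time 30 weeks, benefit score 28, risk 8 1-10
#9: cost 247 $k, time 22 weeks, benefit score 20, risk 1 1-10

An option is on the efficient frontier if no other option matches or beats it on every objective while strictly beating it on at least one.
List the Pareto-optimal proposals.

#3, #4, #5, #6, #7, #9

#1: dominated by #6 (cost 52≤121, time 6≤10, benefit score 39≥23, risk 5≤7).
#2: dominated by #4 (cost 133≤183, time 4≤11, benefit score 69≥45, risk 2≤7).
#3: not dominated (best benefit score).
#4: not dominated (best time).
#5: not dominated.
#6: not dominated (best cost).
#7: not dominated.
#8: dominated by #2 (cost 183≤255, time 11≤30, benefit score 45≥28, risk 7≤8).
#9: not dominated (best risk).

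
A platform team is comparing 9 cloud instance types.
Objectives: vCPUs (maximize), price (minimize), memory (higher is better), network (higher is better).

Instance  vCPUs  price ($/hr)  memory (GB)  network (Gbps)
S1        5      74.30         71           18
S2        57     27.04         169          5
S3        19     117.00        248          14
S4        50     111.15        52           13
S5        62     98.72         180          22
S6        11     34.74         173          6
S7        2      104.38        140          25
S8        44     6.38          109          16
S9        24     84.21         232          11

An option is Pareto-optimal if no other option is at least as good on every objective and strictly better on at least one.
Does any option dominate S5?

S1: worse on vCPUs (5 vs 62).
S2: worse on vCPUs (57 vs 62).
S3: worse on vCPUs (19 vs 62).
S4: worse on vCPUs (50 vs 62).
S6: worse on vCPUs (11 vs 62).
S7: worse on vCPUs (2 vs 62).
S8: worse on vCPUs (44 vs 62).
S9: worse on vCPUs (24 vs 62).
No option is at least as good as S5 on every objective and strictly better on one.

No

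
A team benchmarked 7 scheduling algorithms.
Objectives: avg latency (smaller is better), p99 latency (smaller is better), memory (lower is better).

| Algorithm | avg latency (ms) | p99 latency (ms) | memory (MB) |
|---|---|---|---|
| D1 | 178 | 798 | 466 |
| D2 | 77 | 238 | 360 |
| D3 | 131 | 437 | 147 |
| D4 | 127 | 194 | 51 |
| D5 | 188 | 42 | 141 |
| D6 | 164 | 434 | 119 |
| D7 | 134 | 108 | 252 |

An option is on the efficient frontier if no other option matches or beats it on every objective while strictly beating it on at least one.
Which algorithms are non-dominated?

D2, D4, D5, D7

D1: dominated by D2 (avg latency 77≤178, p99 latency 238≤798, memory 360≤466).
D2: not dominated (best avg latency).
D3: dominated by D4 (avg latency 127≤131, p99 latency 194≤437, memory 51≤147).
D4: not dominated (best memory).
D5: not dominated (best p99 latency).
D6: dominated by D4 (avg latency 127≤164, p99 latency 194≤434, memory 51≤119).
D7: not dominated.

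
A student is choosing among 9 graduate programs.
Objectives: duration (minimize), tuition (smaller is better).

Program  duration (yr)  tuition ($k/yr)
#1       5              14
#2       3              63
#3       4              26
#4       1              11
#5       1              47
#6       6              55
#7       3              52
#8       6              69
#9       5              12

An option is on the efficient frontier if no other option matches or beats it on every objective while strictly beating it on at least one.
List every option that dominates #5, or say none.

#4: duration 1≤1, tuition 11≤47 — dominates #5.
Others (#1, #2, #3, #6, #7, #8, #9) are each worse than #5 on at least one objective.

#4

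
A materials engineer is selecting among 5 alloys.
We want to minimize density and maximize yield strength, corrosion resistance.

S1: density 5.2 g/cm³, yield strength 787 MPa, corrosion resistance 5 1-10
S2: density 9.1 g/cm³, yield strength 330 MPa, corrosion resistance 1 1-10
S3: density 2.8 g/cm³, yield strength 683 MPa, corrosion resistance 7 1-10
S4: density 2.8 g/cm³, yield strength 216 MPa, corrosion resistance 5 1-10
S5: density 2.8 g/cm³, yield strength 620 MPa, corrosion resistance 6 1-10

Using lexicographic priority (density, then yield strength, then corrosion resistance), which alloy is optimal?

S3

First minimize density: best is 2.8, kept {S3, S4, S5}.
Then maximize yield strength: best is 683, kept {S3}.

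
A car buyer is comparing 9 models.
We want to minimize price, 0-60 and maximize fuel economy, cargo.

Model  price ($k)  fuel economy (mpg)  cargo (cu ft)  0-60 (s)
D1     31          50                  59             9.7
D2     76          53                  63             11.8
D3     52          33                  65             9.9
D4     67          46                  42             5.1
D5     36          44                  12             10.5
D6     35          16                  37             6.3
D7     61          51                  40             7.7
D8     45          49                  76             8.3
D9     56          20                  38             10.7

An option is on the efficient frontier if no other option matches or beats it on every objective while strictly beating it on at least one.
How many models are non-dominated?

6

D1: not dominated (best price).
D2: not dominated (best fuel economy).
D3: dominated by D8 (price 45≤52, fuel economy 49≥33, cargo 76≥65, 0-60 8.3≤9.9).
D4: not dominated (best 0-60).
D5: dominated by D1 (price 31≤36, fuel economy 50≥44, cargo 59≥12, 0-60 9.7≤10.5).
D6: not dominated.
D7: not dominated.
D8: not dominated (best cargo).
D9: dominated by D1 (price 31≤56, fuel economy 50≥20, cargo 59≥38, 0-60 9.7≤10.7).
Pareto-optimal: D1, D2, D4, D6, D7, D8 → 6.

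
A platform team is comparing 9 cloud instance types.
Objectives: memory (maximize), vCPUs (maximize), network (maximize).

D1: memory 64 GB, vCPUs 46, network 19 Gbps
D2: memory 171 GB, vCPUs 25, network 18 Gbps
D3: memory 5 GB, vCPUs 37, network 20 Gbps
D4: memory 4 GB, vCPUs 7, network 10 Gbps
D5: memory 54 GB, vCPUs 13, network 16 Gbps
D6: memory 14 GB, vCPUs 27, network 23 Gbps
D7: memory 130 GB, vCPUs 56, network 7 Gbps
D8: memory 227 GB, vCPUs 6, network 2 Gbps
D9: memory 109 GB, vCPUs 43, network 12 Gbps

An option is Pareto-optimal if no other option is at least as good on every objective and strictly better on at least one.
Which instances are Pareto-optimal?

D1: not dominated.
D2: not dominated.
D3: not dominated.
D4: dominated by D1 (memory 64≥4, vCPUs 46≥7, network 19≥10).
D5: dominated by D1 (memory 64≥54, vCPUs 46≥13, network 19≥16).
D6: not dominated (best network).
D7: not dominated (best vCPUs).
D8: not dominated (best memory).
D9: not dominated.

D1, D2, D3, D6, D7, D8, D9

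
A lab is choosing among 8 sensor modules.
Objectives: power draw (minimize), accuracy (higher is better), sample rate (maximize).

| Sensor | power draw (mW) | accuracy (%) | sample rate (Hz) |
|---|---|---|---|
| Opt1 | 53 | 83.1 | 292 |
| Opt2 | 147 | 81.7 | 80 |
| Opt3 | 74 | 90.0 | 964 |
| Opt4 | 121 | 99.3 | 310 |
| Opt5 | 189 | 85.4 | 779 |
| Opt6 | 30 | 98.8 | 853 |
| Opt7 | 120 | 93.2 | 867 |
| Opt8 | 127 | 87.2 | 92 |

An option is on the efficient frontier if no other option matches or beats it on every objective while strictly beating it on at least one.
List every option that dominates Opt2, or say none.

Opt1, Opt3, Opt4, Opt6, Opt7, Opt8

Opt1: power draw 53≤147, accuracy 83.1≥81.7, sample rate 292≥80 — dominates Opt2.
Opt3: power draw 74≤147, accuracy 90.0≥81.7, sample rate 964≥80 — dominates Opt2.
Opt4: power draw 121≤147, accuracy 99.3≥81.7, sample rate 310≥80 — dominates Opt2.
Opt6: power draw 30≤147, accuracy 98.8≥81.7, sample rate 853≥80 — dominates Opt2.
Opt7: power draw 120≤147, accuracy 93.2≥81.7, sample rate 867≥80 — dominates Opt2.
Opt8: power draw 127≤147, accuracy 87.2≥81.7, sample rate 92≥80 — dominates Opt2.
Others (Opt5) are each worse than Opt2 on at least one objective.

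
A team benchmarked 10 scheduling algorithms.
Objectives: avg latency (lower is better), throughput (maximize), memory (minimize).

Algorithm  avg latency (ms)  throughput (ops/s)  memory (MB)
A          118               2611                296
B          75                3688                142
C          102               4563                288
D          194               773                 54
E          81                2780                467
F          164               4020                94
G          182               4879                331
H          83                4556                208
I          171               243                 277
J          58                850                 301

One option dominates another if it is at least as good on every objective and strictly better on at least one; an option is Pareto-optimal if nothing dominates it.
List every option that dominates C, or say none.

A: worse on avg latency (118 vs 102).
B: worse on throughput (3688 vs 4563).
D: worse on avg latency (194 vs 102).
E: worse on throughput (2780 vs 4563).
F: worse on avg latency (164 vs 102).
G: worse on avg latency (182 vs 102).
H: worse on throughput (4556 vs 4563).
I: worse on avg latency (171 vs 102).
J: worse on throughput (850 vs 4563).
No option dominates C.

none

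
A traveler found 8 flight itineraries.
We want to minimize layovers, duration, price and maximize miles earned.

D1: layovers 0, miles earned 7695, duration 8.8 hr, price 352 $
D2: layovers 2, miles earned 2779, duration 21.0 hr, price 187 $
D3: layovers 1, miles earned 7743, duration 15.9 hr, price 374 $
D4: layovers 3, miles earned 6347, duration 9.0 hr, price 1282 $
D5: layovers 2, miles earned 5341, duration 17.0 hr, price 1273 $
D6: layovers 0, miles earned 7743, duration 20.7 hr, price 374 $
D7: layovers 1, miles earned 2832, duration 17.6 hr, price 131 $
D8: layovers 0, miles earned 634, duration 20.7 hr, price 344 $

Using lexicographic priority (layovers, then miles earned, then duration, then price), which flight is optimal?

D6

First minimize layovers: best is 0, kept {D1, D6, D8}.
Then maximize miles earned: best is 7743, kept {D6}.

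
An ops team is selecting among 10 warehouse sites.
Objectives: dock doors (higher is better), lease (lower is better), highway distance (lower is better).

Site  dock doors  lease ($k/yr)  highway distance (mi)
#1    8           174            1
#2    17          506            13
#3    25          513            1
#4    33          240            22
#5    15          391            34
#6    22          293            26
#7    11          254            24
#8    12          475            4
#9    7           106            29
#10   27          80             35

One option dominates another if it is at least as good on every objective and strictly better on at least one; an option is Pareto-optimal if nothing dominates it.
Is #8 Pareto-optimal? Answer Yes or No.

#1: worse on dock doors (8 vs 12).
#2: worse on lease (506 vs 475).
#3: worse on lease (513 vs 475).
#4: worse on highway distance (22 vs 4).
#5: worse on highway distance (34 vs 4).
#6: worse on highway distance (26 vs 4).
#7: worse on dock doors (11 vs 12).
#9: worse on dock doors (7 vs 12).
#10: worse on highway distance (35 vs 4).
No option is at least as good as #8 on every objective and strictly better on one.

Yes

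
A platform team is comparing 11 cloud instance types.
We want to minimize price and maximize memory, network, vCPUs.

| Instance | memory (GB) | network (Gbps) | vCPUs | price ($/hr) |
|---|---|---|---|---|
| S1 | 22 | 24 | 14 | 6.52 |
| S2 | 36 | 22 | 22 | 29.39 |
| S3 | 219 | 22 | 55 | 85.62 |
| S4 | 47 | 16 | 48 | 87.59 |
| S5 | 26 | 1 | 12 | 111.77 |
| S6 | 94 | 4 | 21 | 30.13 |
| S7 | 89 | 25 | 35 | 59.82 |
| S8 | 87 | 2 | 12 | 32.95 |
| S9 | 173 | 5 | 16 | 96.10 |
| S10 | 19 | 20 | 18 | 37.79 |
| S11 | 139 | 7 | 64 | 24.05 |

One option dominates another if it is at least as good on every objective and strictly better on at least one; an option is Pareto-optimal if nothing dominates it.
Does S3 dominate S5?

S3 vs S5: memory 219≥26, network 22≥1, vCPUs 55≥12, price 85.62≤111.77 — S3 is at least as good on every objective with at least one strict improvement.

Yes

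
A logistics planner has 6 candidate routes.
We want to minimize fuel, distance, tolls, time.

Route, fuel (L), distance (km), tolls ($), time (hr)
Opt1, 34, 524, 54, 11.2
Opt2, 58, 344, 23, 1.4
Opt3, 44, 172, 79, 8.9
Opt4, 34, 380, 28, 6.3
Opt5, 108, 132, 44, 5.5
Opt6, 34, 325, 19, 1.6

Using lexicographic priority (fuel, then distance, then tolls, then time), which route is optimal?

First minimize fuel: best is 34, kept {Opt1, Opt4, Opt6}.
Then minimize distance: best is 325, kept {Opt6}.

Opt6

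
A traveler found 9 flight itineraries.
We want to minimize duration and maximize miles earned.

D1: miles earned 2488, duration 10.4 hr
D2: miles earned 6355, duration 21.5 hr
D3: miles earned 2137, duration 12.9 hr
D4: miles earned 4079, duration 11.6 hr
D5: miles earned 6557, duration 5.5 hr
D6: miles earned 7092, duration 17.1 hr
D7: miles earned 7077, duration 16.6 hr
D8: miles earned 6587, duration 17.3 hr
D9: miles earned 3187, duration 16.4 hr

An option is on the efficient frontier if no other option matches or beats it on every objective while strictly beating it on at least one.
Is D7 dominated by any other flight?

No

D1: worse on miles earned (2488 vs 7077).
D2: worse on miles earned (6355 vs 7077).
D3: worse on miles earned (2137 vs 7077).
D4: worse on miles earned (4079 vs 7077).
D5: worse on miles earned (6557 vs 7077).
D6: worse on duration (17.1 vs 16.6).
D8: worse on miles earned (6587 vs 7077).
D9: worse on miles earned (3187 vs 7077).
No option is at least as good as D7 on every objective and strictly better on one.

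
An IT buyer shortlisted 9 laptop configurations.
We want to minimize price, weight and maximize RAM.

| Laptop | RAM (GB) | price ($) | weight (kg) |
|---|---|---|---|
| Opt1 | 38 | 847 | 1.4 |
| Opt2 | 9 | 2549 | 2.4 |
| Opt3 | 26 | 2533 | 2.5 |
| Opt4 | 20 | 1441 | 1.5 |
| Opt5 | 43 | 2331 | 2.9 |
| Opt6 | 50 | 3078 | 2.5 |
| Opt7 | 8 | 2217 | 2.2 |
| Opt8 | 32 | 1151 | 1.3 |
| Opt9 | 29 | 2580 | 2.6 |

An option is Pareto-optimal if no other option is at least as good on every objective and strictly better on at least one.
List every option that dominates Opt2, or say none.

Opt1, Opt4, Opt8

Opt1: RAM 38≥9, price 847≤2549, weight 1.4≤2.4 — dominates Opt2.
Opt4: RAM 20≥9, price 1441≤2549, weight 1.5≤2.4 — dominates Opt2.
Opt8: RAM 32≥9, price 1151≤2549, weight 1.3≤2.4 — dominates Opt2.
Others (Opt3, Opt5, Opt6, Opt7, Opt9) are each worse than Opt2 on at least one objective.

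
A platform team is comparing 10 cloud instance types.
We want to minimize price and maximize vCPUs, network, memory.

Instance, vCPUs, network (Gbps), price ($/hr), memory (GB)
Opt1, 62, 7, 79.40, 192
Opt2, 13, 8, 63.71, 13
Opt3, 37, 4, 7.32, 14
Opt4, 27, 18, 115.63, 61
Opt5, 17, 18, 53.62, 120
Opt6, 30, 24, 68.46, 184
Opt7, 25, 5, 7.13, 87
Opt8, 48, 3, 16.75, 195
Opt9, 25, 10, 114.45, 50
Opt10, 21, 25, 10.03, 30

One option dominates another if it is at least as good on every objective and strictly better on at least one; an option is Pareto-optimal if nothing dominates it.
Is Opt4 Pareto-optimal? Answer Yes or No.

No

Opt6 vs Opt4: vCPUs 30≥27, network 24≥18, price 68.46≤115.63, memory 184≥61 — Opt6 is at least as good on every objective and strictly better on at least one, so Opt6 dominates Opt4.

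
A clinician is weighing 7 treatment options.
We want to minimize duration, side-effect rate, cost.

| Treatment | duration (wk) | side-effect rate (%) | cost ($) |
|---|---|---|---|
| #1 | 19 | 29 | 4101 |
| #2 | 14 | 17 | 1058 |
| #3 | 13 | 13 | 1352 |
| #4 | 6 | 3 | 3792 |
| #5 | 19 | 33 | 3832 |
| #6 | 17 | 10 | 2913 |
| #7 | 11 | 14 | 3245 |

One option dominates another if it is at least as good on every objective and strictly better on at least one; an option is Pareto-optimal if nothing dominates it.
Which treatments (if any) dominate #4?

#1: worse on duration (19 vs 6).
#2: worse on duration (14 vs 6).
#3: worse on duration (13 vs 6).
#5: worse on duration (19 vs 6).
#6: worse on duration (17 vs 6).
#7: worse on duration (11 vs 6).
No option dominates #4.

none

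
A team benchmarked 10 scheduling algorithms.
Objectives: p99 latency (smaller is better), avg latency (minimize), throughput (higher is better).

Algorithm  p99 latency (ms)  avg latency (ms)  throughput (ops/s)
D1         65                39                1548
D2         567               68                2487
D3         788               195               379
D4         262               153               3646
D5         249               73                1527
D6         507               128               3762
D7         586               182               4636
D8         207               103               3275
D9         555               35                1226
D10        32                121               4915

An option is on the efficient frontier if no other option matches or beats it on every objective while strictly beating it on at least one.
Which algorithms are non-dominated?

D1, D2, D8, D9, D10

D1: not dominated.
D2: not dominated.
D3: dominated by D1 (p99 latency 65≤788, avg latency 39≤195, throughput 1548≥379).
D4: dominated by D10 (p99 latency 32≤262, avg latency 121≤153, throughput 4915≥3646).
D5: dominated by D1 (p99 latency 65≤249, avg latency 39≤73, throughput 1548≥1527).
D6: dominated by D10 (p99 latency 32≤507, avg latency 121≤128, throughput 4915≥3762).
D7: dominated by D10 (p99 latency 32≤586, avg latency 121≤182, throughput 4915≥4636).
D8: not dominated.
D9: not dominated (best avg latency).
D10: not dominated (best p99 latency).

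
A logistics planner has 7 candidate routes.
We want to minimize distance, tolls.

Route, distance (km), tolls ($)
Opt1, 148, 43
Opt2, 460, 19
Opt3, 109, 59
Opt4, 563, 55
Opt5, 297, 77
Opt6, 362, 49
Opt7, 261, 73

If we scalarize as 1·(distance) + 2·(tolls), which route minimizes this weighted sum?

Opt3

Opt1: 1·148 + 2·43 = 234
Opt2: 1·460 + 2·19 = 498
Opt3: 1·109 + 2·59 = 227
Opt4: 1·563 + 2·55 = 673
Opt5: 1·297 + 2·77 = 451
Opt6: 1·362 + 2·49 = 460
Opt7: 1·261 + 2·73 = 407
Lowest: Opt3 at 227.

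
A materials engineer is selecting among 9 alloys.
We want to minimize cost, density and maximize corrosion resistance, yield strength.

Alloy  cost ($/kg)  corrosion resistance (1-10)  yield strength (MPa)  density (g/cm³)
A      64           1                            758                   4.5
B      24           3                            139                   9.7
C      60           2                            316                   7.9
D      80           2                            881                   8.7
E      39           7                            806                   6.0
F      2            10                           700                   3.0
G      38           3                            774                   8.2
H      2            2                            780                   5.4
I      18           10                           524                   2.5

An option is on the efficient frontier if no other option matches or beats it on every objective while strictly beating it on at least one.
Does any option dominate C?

Yes

E vs C: cost 39≤60, corrosion resistance 7≥2, yield strength 806≥316, density 6.0≤7.9 — E is at least as good on every objective and strictly better on at least one, so E dominates C.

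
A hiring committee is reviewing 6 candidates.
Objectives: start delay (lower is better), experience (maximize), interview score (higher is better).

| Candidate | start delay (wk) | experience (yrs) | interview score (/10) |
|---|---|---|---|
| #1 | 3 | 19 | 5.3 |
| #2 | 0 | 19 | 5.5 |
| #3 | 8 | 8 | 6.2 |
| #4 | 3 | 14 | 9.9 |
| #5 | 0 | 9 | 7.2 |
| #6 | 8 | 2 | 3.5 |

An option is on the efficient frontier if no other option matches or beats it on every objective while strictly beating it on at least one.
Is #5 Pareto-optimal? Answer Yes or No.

Yes

#1: worse on start delay (3 vs 0).
#2: worse on interview score (5.5 vs 7.2).
#3: worse on start delay (8 vs 0).
#4: worse on start delay (3 vs 0).
#6: worse on start delay (8 vs 0).
No option is at least as good as #5 on every objective and strictly better on one.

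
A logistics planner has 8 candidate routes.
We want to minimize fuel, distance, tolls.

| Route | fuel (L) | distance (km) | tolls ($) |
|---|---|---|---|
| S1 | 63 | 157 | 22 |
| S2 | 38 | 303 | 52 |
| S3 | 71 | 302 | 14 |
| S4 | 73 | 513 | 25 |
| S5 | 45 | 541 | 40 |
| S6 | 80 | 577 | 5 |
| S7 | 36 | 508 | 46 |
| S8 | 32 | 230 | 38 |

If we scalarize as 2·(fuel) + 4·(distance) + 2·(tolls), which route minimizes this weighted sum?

S1: 2·63 + 4·157 + 2·22 = 798
S2: 2·38 + 4·303 + 2·52 = 1392
S3: 2·71 + 4·302 + 2·14 = 1378
S4: 2·73 + 4·513 + 2·25 = 2248
S5: 2·45 + 4·541 + 2·40 = 2334
S6: 2·80 + 4·577 + 2·5 = 2478
S7: 2·36 + 4·508 + 2·46 = 2196
S8: 2·32 + 4·230 + 2·38 = 1060
Lowest: S1 at 798.

S1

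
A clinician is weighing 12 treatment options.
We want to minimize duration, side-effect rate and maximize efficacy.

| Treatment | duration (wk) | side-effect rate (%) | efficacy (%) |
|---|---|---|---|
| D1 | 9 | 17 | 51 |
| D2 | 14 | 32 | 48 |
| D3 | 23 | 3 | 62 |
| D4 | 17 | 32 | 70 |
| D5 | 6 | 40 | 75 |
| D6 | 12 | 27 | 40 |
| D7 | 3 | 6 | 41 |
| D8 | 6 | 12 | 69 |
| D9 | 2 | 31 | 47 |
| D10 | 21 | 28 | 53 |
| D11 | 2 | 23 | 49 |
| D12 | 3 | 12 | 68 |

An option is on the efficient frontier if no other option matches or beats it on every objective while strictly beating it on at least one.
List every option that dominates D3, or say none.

none

D1: worse on side-effect rate (17 vs 3).
D2: worse on side-effect rate (32 vs 3).
D4: worse on side-effect rate (32 vs 3).
D5: worse on side-effect rate (40 vs 3).
D6: worse on side-effect rate (27 vs 3).
D7: worse on side-effect rate (6 vs 3).
D8: worse on side-effect rate (12 vs 3).
D9: worse on side-effect rate (31 vs 3).
D10: worse on side-effect rate (28 vs 3).
D11: worse on side-effect rate (23 vs 3).
D12: worse on side-effect rate (12 vs 3).
No option dominates D3.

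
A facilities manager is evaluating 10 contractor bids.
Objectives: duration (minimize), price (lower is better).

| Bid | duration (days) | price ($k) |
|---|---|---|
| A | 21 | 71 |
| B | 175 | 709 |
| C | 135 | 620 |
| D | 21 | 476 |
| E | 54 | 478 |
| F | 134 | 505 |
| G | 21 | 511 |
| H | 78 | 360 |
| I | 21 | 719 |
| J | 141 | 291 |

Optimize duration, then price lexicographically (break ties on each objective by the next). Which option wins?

A

First minimize duration: best is 21, kept {A, D, G, I}.
Then minimize price: best is 71, kept {A}.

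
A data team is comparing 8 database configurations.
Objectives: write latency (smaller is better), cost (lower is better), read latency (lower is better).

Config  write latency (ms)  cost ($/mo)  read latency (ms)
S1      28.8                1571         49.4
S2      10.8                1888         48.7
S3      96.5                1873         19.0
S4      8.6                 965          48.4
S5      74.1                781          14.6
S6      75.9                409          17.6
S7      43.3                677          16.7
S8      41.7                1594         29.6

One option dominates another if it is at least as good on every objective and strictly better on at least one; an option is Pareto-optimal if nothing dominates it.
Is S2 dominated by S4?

Yes

S4 vs S2: write latency 8.6≤10.8, cost 965≤1888, read latency 48.4≤48.7 — S4 is at least as good on every objective with at least one strict improvement.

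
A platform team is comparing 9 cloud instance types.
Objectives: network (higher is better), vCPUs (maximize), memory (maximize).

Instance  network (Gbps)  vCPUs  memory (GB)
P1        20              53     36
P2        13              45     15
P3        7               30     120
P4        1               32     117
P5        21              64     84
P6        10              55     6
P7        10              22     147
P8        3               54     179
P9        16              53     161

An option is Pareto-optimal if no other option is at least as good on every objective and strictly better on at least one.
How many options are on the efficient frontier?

P1: dominated by P5 (network 21≥20, vCPUs 64≥53, memory 84≥36).
P2: dominated by P1 (network 20≥13, vCPUs 53≥45, memory 36≥15).
P3: dominated by P9 (network 16≥7, vCPUs 53≥30, memory 161≥120).
P4: dominated by P8 (network 3≥1, vCPUs 54≥32, memory 179≥117).
P5: not dominated (best network).
P6: dominated by P5 (network 21≥10, vCPUs 64≥55, memory 84≥6).
P7: dominated by P9 (network 16≥10, vCPUs 53≥22, memory 161≥147).
P8: not dominated (best memory).
P9: not dominated.
Pareto-optimal: P5, P8, P9 → 3.

3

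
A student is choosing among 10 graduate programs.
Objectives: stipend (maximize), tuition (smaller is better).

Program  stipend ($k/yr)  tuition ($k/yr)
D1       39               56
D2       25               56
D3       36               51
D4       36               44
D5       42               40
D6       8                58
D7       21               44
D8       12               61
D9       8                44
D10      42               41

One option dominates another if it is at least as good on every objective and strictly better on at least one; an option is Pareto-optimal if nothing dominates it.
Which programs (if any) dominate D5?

none

D1: worse on stipend (39 vs 42).
D2: worse on stipend (25 vs 42).
D3: worse on stipend (36 vs 42).
D4: worse on stipend (36 vs 42).
D6: worse on stipend (8 vs 42).
D7: worse on stipend (21 vs 42).
D8: worse on stipend (12 vs 42).
D9: worse on stipend (8 vs 42).
D10: worse on tuition (41 vs 40).
No option dominates D5.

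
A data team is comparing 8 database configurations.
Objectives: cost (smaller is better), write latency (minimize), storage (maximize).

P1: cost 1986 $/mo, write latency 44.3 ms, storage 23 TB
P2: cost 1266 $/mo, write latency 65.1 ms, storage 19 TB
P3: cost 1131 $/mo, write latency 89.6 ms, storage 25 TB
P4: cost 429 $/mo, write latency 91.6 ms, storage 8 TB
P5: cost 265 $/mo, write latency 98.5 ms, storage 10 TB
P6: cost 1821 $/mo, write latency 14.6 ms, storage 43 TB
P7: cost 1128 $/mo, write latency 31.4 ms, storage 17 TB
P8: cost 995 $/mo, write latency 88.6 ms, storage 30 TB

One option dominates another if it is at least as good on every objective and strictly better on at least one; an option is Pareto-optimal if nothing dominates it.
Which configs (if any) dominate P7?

P1: worse on cost (1986 vs 1128).
P2: worse on cost (1266 vs 1128).
P3: worse on cost (1131 vs 1128).
P4: worse on write latency (91.6 vs 31.4).
P5: worse on write latency (98.5 vs 31.4).
P6: worse on cost (1821 vs 1128).
P8: worse on write latency (88.6 vs 31.4).
No option dominates P7.

none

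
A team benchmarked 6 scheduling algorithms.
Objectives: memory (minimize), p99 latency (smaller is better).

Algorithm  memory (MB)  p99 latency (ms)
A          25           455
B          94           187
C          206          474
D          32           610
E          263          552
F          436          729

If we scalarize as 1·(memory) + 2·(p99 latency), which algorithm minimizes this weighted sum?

A: 1·25 + 2·455 = 935
B: 1·94 + 2·187 = 468
C: 1·206 + 2·474 = 1154
D: 1·32 + 2·610 = 1252
E: 1·263 + 2·552 = 1367
F: 1·436 + 2·729 = 1894
Lowest: B at 468.

B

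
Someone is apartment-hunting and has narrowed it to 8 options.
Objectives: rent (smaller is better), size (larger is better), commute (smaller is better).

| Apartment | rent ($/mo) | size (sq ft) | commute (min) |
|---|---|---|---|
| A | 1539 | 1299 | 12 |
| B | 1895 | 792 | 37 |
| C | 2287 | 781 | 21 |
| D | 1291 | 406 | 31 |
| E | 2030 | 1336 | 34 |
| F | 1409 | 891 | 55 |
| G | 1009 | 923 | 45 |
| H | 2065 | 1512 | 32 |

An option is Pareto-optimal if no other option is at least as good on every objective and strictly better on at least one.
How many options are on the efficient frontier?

5

A: not dominated (best commute).
B: dominated by A (rent 1539≤1895, size 1299≥792, commute 12≤37).
C: dominated by A (rent 1539≤2287, size 1299≥781, commute 12≤21).
D: not dominated.
E: not dominated.
F: dominated by G (rent 1009≤1409, size 923≥891, commute 45≤55).
G: not dominated (best rent).
H: not dominated (best size).
Pareto-optimal: A, D, E, G, H → 5.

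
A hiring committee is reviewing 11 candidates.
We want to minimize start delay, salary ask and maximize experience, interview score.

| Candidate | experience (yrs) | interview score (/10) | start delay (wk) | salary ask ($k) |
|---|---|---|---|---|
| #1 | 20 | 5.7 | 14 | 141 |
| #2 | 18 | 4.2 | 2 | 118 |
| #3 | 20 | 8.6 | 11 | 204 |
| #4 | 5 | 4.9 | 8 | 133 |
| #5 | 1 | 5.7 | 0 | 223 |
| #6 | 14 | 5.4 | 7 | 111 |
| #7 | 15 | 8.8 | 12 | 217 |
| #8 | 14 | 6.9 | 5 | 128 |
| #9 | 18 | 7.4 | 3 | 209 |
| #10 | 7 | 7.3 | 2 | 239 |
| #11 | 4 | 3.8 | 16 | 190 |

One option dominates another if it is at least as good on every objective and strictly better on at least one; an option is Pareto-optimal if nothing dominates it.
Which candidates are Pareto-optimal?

#1, #2, #3, #5, #6, #7, #8, #9, #10

#1: not dominated.
#2: not dominated.
#3: not dominated.
#4: dominated by #6 (experience 14≥5, interview score 5.4≥4.9, start delay 7≤8, salary ask 111≤133).
#5: not dominated (best start delay).
#6: not dominated (best salary ask).
#7: not dominated (best interview score).
#8: not dominated.
#9: not dominated.
#10: not dominated.
#11: dominated by #1 (experience 20≥4, interview score 5.7≥3.8, start delay 14≤16, salary ask 141≤190).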